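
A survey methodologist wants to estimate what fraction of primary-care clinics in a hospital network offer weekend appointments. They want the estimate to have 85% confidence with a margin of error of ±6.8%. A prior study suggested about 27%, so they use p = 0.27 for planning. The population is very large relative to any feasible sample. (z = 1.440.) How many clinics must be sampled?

89

With p = 0.27, p(1−p) = 0.1971.
n = z²·p(1−p)/E² = 1.440² × 0.1971 / 0.068² = 2.0736 × 0.1971 / 0.004624 ≈ 88.39.
Rounding up gives n = 89.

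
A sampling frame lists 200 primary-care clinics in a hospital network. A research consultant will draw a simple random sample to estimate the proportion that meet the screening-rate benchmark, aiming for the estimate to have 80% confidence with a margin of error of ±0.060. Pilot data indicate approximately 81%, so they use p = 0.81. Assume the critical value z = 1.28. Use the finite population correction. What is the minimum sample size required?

Unadjusted: n₀ = 1.28² × 0.81 × 0.19 / 0.060² ≈ 70.04, so n₀ = 71.
Finite population correction with N = 200: n = n₀ / (1 + (n₀−1)/N) = 71 / (1 + 70/200) = 71 / 1.3500 ≈ 52.59.
Rounding up, n = 53.

53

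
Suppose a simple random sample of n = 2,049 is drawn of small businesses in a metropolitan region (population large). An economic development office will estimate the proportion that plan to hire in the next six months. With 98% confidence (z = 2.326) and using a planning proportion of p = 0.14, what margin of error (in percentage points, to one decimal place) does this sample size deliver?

SE(p̂) = √[p(1−p)/n] = √[0.1204/2049] = 0.00767.
E = z × SE = 2.326 × 0.00767 = 0.01783, or 1.8 percentage points.

1.8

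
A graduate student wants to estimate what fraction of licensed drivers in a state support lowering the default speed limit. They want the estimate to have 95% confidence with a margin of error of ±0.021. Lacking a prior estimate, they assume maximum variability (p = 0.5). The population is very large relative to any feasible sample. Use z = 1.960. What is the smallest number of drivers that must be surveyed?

2178

With p = 0.5, p(1−p) = 0.25.
n = z²·p(1−p)/E² = 1.960² × 0.2500 / 0.021² = 3.8416 × 0.2500 / 0.000441 ≈ 2177.78.
Rounding up gives n = 2178.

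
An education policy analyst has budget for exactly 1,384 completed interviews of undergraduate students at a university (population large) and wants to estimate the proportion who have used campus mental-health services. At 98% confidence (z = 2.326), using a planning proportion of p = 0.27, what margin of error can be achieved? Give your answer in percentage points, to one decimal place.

2.8

SE(p̂) = √[p(1−p)/n] = √[0.1971/1384] = 0.01193.
E = z × SE = 2.326 × 0.01193 = 0.02776, or 2.8 percentage points.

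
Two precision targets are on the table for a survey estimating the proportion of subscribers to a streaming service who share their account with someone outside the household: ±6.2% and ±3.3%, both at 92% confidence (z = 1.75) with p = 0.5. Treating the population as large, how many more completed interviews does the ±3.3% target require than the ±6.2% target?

504

At ±6.2%: n = 1.75² × 0.2500 / 0.062² ≈ 199.17 → 200.
At ±3.3%: n = 1.75² × 0.2500 / 0.033² ≈ 703.05 → 704.
Additional respondents: 704 − 200 = 504.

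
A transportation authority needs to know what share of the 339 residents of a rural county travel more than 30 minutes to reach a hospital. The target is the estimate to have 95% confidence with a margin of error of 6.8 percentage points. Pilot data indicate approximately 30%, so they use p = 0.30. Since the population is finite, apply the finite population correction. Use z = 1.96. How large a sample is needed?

116

Unadjusted: n₀ = 1.96² × 0.30 × 0.70 / 0.068² ≈ 174.47, so n₀ = 175.
Finite population correction with N = 339: n = n₀ / (1 + (n₀−1)/N) = 175 / (1 + 174/339) = 175 / 1.5133 ≈ 115.64.
Rounding up, n = 116.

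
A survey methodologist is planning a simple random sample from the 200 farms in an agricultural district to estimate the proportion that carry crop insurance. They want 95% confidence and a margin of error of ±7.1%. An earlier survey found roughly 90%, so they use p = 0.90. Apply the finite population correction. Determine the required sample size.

For 95% confidence, z = 1.96.
Unadjusted: n₀ = 1.96² × 0.90 × 0.10 / 0.071² ≈ 68.59, so n₀ = 69.
Finite population correction with N = 200: n = n₀ / (1 + (n₀−1)/N) = 69 / (1 + 68/200) = 69 / 1.3400 ≈ 51.49.
Rounding up, n = 52.

52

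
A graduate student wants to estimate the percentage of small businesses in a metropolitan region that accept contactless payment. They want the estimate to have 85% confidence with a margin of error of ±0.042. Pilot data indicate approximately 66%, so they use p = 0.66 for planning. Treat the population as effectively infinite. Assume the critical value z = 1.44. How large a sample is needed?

264

With p = 0.66, p(1−p) = 0.2244.
n = z²·p(1−p)/E² = 1.44² × 0.2244 / 0.042² = 2.0736 × 0.2244 / 0.001764 ≈ 263.78.
Rounding up gives n = 264.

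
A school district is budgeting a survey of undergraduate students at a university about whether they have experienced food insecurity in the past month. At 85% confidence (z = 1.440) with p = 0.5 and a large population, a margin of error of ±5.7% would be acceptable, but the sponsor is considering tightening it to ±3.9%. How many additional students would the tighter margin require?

At ±5.7%: n = 1.440² × 0.2500 / 0.057² ≈ 159.56 → 160.
At ±3.9%: n = 1.440² × 0.2500 / 0.039² ≈ 340.83 → 341.
Additional respondents: 341 − 160 = 181.

181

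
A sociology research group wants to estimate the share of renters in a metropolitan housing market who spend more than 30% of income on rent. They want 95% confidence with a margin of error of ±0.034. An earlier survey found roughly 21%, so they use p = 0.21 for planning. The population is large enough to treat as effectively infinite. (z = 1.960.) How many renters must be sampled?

552

With p = 0.21, p(1−p) = 0.1659.
n = z²·p(1−p)/E² = 1.960² × 0.1659 / 0.034² = 3.8416 × 0.1659 / 0.001156 ≈ 551.32.
Rounding up gives n = 552.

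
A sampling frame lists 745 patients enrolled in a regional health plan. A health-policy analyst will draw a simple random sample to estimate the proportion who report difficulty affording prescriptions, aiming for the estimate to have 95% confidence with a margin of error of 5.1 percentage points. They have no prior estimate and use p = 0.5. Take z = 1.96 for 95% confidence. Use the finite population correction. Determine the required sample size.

248

Unadjusted: n₀ = 1.96² × 0.50 × 0.50 / 0.051² ≈ 369.24, so n₀ = 370.
Finite population correction with N = 745: n = n₀ / (1 + (n₀−1)/N) = 370 / (1 + 369/745) = 370 / 1.4953 ≈ 247.44.
Rounding up, n = 248.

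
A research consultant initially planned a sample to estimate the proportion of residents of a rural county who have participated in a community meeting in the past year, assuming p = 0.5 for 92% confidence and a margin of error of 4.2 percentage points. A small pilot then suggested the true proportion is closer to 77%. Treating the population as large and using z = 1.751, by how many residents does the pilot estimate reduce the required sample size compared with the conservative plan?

127

Conservative (p = 0.5): n = 1.751² × 0.25 / 0.042² ≈ 434.52 → 435.
Using p = 0.77: p(1−p) = 0.1771, so n = 1.751² × 0.1771 / 0.042² ≈ 307.82 → 308.
Reduction: 435 − 308 = 127.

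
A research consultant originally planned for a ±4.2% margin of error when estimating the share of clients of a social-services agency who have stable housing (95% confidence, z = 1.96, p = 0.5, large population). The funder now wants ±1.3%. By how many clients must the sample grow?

At ±4.2%: n = 1.96² × 0.2500 / 0.042² ≈ 544.44 → 545.
At ±1.3%: n = 1.96² × 0.2500 / 0.013² ≈ 5682.84 → 5683.
Additional respondents: 5683 − 545 = 5138.

5138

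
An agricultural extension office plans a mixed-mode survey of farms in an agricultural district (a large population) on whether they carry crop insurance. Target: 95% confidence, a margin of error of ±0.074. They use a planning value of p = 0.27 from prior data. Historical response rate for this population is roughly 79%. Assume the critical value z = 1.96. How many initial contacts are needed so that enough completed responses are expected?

176

Completed interviews needed: n₀ = 1.96² × 0.1971 / 0.074² ≈ 138.27 → 139.
At a 79% response rate, contacts needed = 139 / 0.79 ≈ 175.95 → 176.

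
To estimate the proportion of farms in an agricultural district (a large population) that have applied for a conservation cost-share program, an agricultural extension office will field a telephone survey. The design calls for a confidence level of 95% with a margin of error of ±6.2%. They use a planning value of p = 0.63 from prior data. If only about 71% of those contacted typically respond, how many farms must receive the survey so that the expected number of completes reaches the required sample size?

329

For 95% confidence, z = 1.96.
Completed interviews needed: n₀ = 1.96² × 0.2331 / 0.062² ≈ 232.95 → 233.
At a 71% response rate, contacts needed = 233 / 0.71 ≈ 328.17 → 329.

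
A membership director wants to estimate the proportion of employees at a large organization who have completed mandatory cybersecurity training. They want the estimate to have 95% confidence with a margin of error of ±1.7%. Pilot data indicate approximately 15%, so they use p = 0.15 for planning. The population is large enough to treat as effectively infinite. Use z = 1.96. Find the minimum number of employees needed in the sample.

1695

With p = 0.15, p(1−p) = 0.1275.
n = z²·p(1−p)/E² = 1.96² × 0.1275 / 0.017² = 3.8416 × 0.1275 / 0.000289 ≈ 1694.82.
Rounding up gives n = 1695.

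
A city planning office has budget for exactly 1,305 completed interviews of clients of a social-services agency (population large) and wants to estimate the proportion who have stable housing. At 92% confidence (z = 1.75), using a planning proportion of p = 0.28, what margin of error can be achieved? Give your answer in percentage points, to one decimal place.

SE(p̂) = √[p(1−p)/n] = √[0.2016/1305] = 0.01243.
E = z × SE = 1.75 × 0.01243 = 0.02175, or 2.2 percentage points.

2.2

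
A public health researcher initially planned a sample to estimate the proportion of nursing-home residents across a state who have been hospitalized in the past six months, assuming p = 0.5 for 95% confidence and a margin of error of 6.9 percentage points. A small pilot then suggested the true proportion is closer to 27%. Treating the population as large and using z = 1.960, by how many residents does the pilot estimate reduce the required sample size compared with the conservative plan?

Conservative (p = 0.5): n = 1.960² × 0.25 / 0.069² ≈ 201.72 → 202.
Using p = 0.27: p(1−p) = 0.1971, so n = 1.960² × 0.1971 / 0.069² ≈ 159.04 → 160.
Reduction: 202 − 160 = 42.

42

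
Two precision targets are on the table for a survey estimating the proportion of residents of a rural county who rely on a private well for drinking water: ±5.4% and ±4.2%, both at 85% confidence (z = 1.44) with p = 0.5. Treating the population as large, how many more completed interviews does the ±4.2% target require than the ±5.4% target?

116

At ±5.4%: n = 1.44² × 0.2500 / 0.054² ≈ 177.78 → 178.
At ±4.2%: n = 1.44² × 0.2500 / 0.042² ≈ 293.88 → 294.
Additional respondents: 294 − 178 = 116.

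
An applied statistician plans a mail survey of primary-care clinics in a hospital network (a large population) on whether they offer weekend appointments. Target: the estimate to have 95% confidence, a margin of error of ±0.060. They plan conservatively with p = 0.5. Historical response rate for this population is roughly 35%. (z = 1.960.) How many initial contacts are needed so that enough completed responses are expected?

Completed interviews needed: n₀ = 1.960² × 0.2500 / 0.060² ≈ 266.78 → 267.
At a 35% response rate, contacts needed = 267 / 0.35 ≈ 762.86 → 763.

763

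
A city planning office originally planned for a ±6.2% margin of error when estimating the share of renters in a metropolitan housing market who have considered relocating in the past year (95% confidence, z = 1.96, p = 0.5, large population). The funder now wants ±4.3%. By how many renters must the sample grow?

At ±6.2%: n = 1.96² × 0.2500 / 0.062² ≈ 249.84 → 250.
At ±4.3%: n = 1.96² × 0.2500 / 0.043² ≈ 519.42 → 520.
Additional respondents: 520 − 250 = 270.

270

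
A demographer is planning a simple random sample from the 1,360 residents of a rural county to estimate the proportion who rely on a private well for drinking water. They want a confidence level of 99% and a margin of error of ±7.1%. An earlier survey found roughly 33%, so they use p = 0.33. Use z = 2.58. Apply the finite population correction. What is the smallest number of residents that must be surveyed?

Unadjusted: n₀ = 2.58² × 0.33 × 0.67 / 0.071² ≈ 291.95, so n₀ = 292.
Finite population correction with N = 1,360: n = n₀ / (1 + (n₀−1)/N) = 292 / (1 + 291/1360) = 292 / 1.2140 ≈ 240.53.
Rounding up, n = 241.

241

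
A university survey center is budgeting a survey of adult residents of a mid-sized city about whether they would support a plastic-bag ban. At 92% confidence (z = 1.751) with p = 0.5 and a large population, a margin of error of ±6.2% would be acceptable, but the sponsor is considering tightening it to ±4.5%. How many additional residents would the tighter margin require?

179

At ±6.2%: n = 1.751² × 0.2500 / 0.062² ≈ 199.40 → 200.
At ±4.5%: n = 1.751² × 0.2500 / 0.045² ≈ 378.52 → 379.
Additional respondents: 379 − 200 = 179.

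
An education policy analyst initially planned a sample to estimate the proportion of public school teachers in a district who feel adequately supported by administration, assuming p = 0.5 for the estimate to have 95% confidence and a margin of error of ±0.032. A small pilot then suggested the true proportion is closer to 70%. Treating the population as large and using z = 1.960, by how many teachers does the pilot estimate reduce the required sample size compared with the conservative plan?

Conservative (p = 0.5): n = 1.960² × 0.25 / 0.032² ≈ 937.89 → 938.
Using p = 0.70: p(1−p) = 0.2100, so n = 1.960² × 0.2100 / 0.032² ≈ 787.83 → 788.
Reduction: 938 − 788 = 150.

150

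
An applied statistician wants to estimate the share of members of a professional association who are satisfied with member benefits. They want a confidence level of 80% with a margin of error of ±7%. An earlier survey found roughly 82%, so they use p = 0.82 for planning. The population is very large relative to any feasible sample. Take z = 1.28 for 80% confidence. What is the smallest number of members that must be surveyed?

With p = 0.82, p(1−p) = 0.1476.
n = z²·p(1−p)/E² = 1.28² × 0.1476 / 0.070² = 1.6384 × 0.1476 / 0.004900 ≈ 49.35.
Rounding up gives n = 50.

50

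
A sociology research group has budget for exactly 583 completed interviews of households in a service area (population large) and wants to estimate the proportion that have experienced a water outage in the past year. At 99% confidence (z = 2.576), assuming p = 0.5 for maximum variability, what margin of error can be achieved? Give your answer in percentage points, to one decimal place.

SE(p̂) = √[p(1−p)/n] = √[0.2500/583] = 0.02071.
E = z × SE = 2.576 × 0.02071 = 0.05334, or 5.3 percentage points.

5.3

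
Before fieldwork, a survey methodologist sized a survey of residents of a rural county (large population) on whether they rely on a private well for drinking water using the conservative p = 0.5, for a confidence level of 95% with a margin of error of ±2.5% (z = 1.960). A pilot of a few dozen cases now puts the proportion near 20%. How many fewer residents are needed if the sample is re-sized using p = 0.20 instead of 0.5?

553

Conservative (p = 0.5): n = 1.960² × 0.25 / 0.025² ≈ 1536.64 → 1537.
Using p = 0.20: p(1−p) = 0.1600, so n = 1.960² × 0.1600 / 0.025² ≈ 983.45 → 984.
Reduction: 1537 − 984 = 553.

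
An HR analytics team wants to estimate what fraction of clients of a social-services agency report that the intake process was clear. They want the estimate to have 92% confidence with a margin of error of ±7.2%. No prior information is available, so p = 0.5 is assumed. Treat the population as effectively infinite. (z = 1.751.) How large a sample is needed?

With p = 0.5, p(1−p) = 0.25.
n = z²·p(1−p)/E² = 1.751² × 0.2500 / 0.072² = 3.0660 × 0.2500 / 0.005184 ≈ 147.86.
Rounding up gives n = 148.

148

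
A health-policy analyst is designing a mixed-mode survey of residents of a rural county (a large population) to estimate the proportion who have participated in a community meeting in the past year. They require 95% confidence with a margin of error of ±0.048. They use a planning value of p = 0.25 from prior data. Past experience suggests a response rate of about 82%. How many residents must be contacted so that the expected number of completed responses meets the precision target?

For 95% confidence, z = 1.960.
Completed interviews needed: n₀ = 1.960² × 0.1875 / 0.048² ≈ 312.63 → 313.
At an 82% response rate, contacts needed = 313 / 0.82 ≈ 381.71 → 382.

382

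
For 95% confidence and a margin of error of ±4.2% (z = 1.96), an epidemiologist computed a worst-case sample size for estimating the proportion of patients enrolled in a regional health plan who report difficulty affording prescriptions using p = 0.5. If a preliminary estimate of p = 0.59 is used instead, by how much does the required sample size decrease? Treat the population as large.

Conservative (p = 0.5): n = 1.96² × 0.25 / 0.042² ≈ 544.44 → 545.
Using p = 0.59: p(1−p) = 0.2419, so n = 1.96² × 0.2419 / 0.042² ≈ 526.80 → 527.
Reduction: 545 − 527 = 18.

18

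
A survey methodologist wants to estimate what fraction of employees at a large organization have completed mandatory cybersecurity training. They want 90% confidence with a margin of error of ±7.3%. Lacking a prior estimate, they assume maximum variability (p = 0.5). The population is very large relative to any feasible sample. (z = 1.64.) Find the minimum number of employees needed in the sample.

With p = 0.5, p(1−p) = 0.25.
n = z²·p(1−p)/E² = 1.64² × 0.2500 / 0.073² = 2.6896 × 0.2500 / 0.005329 ≈ 126.18.
Rounding up gives n = 127.

127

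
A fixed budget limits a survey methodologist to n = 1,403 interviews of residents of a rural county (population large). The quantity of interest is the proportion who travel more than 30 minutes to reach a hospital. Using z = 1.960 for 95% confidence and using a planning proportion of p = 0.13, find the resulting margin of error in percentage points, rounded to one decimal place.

1.8

SE(p̂) = √[p(1−p)/n] = √[0.1131/1403] = 0.00898.
E = z × SE = 1.960 × 0.00898 = 0.01760, or 1.8 percentage points.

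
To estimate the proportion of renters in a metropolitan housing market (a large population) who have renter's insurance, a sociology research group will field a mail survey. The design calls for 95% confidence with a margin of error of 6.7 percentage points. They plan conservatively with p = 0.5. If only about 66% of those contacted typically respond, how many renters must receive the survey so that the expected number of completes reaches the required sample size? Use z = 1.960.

Completed interviews needed: n₀ = 1.960² × 0.2500 / 0.067² ≈ 213.95 → 214.
At a 66% response rate, contacts needed = 214 / 0.66 ≈ 324.24 → 325.

325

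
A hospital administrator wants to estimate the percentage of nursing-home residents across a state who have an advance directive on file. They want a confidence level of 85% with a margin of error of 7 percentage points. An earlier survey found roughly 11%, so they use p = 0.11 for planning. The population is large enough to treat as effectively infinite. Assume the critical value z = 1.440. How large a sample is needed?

With p = 0.11, p(1−p) = 0.0979.
n = z²·p(1−p)/E² = 1.440² × 0.0979 / 0.070² = 2.0736 × 0.0979 / 0.004900 ≈ 41.43.
Rounding up gives n = 42.

42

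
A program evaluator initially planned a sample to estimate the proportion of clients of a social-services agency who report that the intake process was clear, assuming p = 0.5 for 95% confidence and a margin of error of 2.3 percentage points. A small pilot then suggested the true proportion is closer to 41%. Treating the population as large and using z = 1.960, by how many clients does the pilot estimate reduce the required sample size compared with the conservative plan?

59

Conservative (p = 0.5): n = 1.960² × 0.25 / 0.023² ≈ 1815.50 → 1816.
Using p = 0.41: p(1−p) = 0.2419, so n = 1.960² × 0.2419 / 0.023² ≈ 1756.68 → 1757.
Reduction: 1816 − 1757 = 59.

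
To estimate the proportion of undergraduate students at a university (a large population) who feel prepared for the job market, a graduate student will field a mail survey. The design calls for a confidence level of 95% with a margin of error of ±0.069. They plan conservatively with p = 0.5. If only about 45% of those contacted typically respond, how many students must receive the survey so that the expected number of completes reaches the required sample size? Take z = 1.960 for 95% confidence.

Completed interviews needed: n₀ = 1.960² × 0.2500 / 0.069² ≈ 201.72 → 202.
At a 45% response rate, contacts needed = 202 / 0.45 ≈ 448.89 → 449.

449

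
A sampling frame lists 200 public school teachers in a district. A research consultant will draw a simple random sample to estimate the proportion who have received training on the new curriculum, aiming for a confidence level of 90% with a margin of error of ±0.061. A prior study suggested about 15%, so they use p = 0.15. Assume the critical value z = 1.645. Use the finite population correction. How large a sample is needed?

Unadjusted: n₀ = 1.645² × 0.15 × 0.85 / 0.061² ≈ 92.72, so n₀ = 93.
Finite population correction with N = 200: n = n₀ / (1 + (n₀−1)/N) = 93 / (1 + 92/200) = 93 / 1.4600 ≈ 63.70.
Rounding up, n = 64.

64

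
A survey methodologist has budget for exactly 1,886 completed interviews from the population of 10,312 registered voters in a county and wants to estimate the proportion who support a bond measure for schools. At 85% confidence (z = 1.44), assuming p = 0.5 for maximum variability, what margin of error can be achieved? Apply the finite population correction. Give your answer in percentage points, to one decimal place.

Finite-population factor: (N−n)/(N−1) = (10312−1886)/(10312−1) = 0.8172.
SE(p̂) = √[p(1−p)/n · (N−n)/(N−1)] = √[0.2500/1886 × 0.8172] = 0.01041.
E = z × SE = 1.44 × 0.01041 = 0.01499 ≈ 1.5 percentage points.

1.5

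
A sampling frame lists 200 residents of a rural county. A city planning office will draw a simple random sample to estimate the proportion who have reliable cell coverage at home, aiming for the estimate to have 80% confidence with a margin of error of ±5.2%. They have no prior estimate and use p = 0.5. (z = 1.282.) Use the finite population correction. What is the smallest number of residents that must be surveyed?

87

Unadjusted: n₀ = 1.282² × 0.50 × 0.50 / 0.052² ≈ 151.95, so n₀ = 152.
Finite population correction with N = 200: n = n₀ / (1 + (n₀−1)/N) = 152 / (1 + 151/200) = 152 / 1.7550 ≈ 86.61.
Rounding up, n = 87.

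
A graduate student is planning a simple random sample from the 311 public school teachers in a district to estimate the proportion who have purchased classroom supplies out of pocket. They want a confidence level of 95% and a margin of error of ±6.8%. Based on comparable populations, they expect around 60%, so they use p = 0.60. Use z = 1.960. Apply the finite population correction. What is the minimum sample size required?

122

Unadjusted: n₀ = 1.960² × 0.60 × 0.40 / 0.068² ≈ 199.39, so n₀ = 200.
Finite population correction with N = 311: n = n₀ / (1 + (n₀−1)/N) = 200 / (1 + 199/311) = 200 / 1.6399 ≈ 121.96.
Rounding up, n = 122.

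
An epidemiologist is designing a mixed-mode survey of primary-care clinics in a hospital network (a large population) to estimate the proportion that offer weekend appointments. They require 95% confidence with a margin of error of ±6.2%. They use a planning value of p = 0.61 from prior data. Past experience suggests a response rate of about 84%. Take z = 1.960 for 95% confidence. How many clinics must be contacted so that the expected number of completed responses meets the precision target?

Completed interviews needed: n₀ = 1.960² × 0.2379 / 0.062² ≈ 237.75 → 238.
At an 84% response rate, contacts needed = 238 / 0.84 ≈ 283.33 → 284.

284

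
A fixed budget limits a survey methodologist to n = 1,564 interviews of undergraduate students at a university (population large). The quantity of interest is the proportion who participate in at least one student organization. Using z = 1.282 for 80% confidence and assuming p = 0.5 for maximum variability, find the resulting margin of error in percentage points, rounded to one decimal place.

1.6

SE(p̂) = √[p(1−p)/n] = √[0.2500/1564] = 0.01264.
E = z × SE = 1.282 × 0.01264 = 0.01621, or 1.6 percentage points.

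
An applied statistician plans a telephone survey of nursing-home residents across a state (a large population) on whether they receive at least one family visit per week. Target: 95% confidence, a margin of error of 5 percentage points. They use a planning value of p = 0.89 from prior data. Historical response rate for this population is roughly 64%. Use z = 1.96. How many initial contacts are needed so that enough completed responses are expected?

Completed interviews needed: n₀ = 1.96² × 0.0979 / 0.050² ≈ 150.44 → 151.
At a 64% response rate, contacts needed = 151 / 0.64 ≈ 235.94 → 236.

236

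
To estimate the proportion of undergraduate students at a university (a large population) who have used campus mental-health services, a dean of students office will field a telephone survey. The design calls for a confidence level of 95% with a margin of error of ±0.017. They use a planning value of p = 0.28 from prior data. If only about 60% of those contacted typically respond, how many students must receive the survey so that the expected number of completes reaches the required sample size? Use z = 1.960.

4467

Completed interviews needed: n₀ = 1.960² × 0.2016 / 0.017² ≈ 2679.82 → 2680.
At a 60% response rate, contacts needed = 2680 / 0.60 ≈ 4466.67 → 4467.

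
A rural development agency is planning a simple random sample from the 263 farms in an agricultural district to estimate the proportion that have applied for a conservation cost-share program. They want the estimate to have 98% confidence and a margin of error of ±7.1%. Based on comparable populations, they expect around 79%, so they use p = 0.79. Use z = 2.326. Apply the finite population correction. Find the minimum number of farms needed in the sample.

Unadjusted: n₀ = 2.326² × 0.79 × 0.21 / 0.071² ≈ 178.05, so n₀ = 179.
Finite population correction with N = 263: n = n₀ / (1 + (n₀−1)/N) = 179 / (1 + 178/263) = 179 / 1.6768 ≈ 106.75.
Rounding up, n = 107.

107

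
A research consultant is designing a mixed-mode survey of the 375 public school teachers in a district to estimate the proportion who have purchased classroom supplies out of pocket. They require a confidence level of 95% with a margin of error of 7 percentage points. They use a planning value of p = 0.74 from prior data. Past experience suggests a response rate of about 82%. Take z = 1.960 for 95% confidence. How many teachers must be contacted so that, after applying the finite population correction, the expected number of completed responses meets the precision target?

132

Completed interviews needed (unadjusted): n₀ = 1.960² × 0.1924 / 0.070² ≈ 150.84 → 151.
FPC for N = 375: n = 151 / (1 + 150/375) = 151 / 1.4000 ≈ 107.86 → 108.
At an 82% response rate, contacts needed = 108 / 0.82 ≈ 131.71 → 132.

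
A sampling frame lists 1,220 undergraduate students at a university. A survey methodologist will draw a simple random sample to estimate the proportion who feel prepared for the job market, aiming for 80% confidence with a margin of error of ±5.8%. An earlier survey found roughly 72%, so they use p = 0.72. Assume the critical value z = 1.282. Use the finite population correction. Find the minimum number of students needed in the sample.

92

Unadjusted: n₀ = 1.282² × 0.72 × 0.28 / 0.058² ≈ 98.49, so n₀ = 99.
Finite population correction with N = 1,220: n = n₀ / (1 + (n₀−1)/N) = 99 / (1 + 98/1220) = 99 / 1.0803 ≈ 91.64.
Rounding up, n = 92.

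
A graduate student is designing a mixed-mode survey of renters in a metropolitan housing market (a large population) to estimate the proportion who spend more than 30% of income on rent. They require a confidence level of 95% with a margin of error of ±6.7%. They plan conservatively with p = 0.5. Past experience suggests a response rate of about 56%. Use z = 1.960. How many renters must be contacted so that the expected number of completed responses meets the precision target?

383

Completed interviews needed: n₀ = 1.960² × 0.2500 / 0.067² ≈ 213.95 → 214.
At a 56% response rate, contacts needed = 214 / 0.56 ≈ 382.14 → 383.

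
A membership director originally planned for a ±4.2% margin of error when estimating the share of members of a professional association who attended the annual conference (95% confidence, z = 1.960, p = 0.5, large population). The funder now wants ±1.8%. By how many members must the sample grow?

At ±4.2%: n = 1.960² × 0.2500 / 0.042² ≈ 544.44 → 545.
At ±1.8%: n = 1.960² × 0.2500 / 0.018² ≈ 2964.20 → 2965.
Additional respondents: 2965 − 545 = 2420.

2420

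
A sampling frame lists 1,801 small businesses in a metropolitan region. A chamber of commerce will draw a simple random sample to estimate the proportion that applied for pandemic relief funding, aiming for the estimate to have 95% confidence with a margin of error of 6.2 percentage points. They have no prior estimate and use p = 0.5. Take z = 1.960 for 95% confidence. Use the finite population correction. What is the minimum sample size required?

220

Unadjusted: n₀ = 1.960² × 0.50 × 0.50 / 0.062² ≈ 249.84, so n₀ = 250.
Finite population correction with N = 1,801: n = n₀ / (1 + (n₀−1)/N) = 250 / (1 + 249/1801) = 250 / 1.1383 ≈ 219.63.
Rounding up, n = 220.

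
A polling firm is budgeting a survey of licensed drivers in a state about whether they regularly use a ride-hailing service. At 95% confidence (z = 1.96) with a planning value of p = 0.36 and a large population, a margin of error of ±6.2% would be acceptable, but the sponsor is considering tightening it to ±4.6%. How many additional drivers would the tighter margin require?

At ±6.2%: n = 1.96² × 0.2304 / 0.062² ≈ 230.26 → 231.
At ±4.6%: n = 1.96² × 0.2304 / 0.046² ≈ 418.29 → 419.
Additional respondents: 419 − 231 = 188.

188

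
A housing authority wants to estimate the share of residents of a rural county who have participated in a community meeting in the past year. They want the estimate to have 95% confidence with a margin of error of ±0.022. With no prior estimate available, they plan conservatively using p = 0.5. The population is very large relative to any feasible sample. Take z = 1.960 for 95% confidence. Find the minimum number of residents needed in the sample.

1985

With p = 0.5, p(1−p) = 0.25.
n = z²·p(1−p)/E² = 1.960² × 0.2500 / 0.022² = 3.8416 × 0.2500 / 0.000484 ≈ 1984.30.
Rounding up gives n = 1985.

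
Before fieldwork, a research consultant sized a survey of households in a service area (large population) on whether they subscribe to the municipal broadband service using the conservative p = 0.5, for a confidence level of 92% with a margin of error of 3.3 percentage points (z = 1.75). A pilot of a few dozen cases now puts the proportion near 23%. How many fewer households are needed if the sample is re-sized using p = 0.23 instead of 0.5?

Conservative (p = 0.5): n = 1.75² × 0.25 / 0.033² ≈ 703.05 → 704.
Using p = 0.23: p(1−p) = 0.1771, so n = 1.75² × 0.1771 / 0.033² ≈ 498.04 → 499.
Reduction: 704 − 499 = 205.

205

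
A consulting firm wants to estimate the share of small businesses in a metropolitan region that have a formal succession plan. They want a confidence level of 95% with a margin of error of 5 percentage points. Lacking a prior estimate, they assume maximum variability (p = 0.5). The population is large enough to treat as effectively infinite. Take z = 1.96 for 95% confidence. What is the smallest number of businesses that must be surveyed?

385

With p = 0.5, p(1−p) = 0.25.
n = z²·p(1−p)/E² = 1.96² × 0.2500 / 0.050² = 3.8416 × 0.2500 / 0.002500 ≈ 384.16.
Rounding up gives n = 385.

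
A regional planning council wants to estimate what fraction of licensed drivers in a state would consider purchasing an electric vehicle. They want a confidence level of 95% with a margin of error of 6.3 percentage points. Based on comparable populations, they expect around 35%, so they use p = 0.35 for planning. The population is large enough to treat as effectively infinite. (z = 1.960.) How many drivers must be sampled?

221

With p = 0.35, p(1−p) = 0.2275.
n = z²·p(1−p)/E² = 1.960² × 0.2275 / 0.063² = 3.8416 × 0.2275 / 0.003969 ≈ 220.20.
Rounding up gives n = 221.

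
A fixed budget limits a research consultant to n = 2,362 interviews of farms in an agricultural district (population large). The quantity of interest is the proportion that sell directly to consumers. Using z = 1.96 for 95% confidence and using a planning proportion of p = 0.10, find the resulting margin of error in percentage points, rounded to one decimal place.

1.2

SE(p̂) = √[p(1−p)/n] = √[0.0900/2362] = 0.00617.
E = z × SE = 1.96 × 0.00617 = 0.01210, or 1.2 percentage points.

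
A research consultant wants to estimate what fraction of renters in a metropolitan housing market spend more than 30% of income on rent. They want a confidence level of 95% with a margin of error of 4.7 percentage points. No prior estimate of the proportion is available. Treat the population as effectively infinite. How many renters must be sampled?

435

For 95% confidence, z = 1.960.
With no prior estimate, use p = 0.5, giving p(1−p) = 0.25.
n = z²·p(1−p)/E² = 1.960² × 0.2500 / 0.047² = 3.8416 × 0.2500 / 0.002209 ≈ 434.77.
Rounding up gives n = 435.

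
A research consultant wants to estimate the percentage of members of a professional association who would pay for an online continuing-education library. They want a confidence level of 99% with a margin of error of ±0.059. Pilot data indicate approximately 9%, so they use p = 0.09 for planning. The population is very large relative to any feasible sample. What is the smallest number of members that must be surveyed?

157

For 99% confidence, z = 2.58.
With p = 0.09, p(1−p) = 0.0819.
n = z²·p(1−p)/E² = 2.58² × 0.0819 / 0.059² = 6.6564 × 0.0819 / 0.003481 ≈ 156.61.
Rounding up gives n = 157.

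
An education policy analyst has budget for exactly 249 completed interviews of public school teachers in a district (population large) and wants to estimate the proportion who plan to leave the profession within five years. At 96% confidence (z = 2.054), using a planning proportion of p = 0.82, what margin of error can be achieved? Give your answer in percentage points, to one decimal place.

SE(p̂) = √[p(1−p)/n] = √[0.1476/249] = 0.02435.
E = z × SE = 2.054 × 0.02435 = 0.05001, or 5.0 percentage points.

5.0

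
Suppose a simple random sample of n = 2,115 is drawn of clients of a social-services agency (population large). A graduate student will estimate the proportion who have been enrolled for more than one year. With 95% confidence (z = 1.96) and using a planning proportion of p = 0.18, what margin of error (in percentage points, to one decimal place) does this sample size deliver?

SE(p̂) = √[p(1−p)/n] = √[0.1476/2115] = 0.00835.
E = z × SE = 1.96 × 0.00835 = 0.01637, or 1.6 percentage points.

1.6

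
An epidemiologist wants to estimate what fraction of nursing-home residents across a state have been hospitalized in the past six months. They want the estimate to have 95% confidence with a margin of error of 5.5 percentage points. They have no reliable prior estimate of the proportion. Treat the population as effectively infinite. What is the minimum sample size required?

318

For 95% confidence, z = 1.960.
With no prior estimate, use p = 0.5, giving p(1−p) = 0.25.
n = z²·p(1−p)/E² = 1.960² × 0.2500 / 0.055² = 3.8416 × 0.2500 / 0.003025 ≈ 317.49.
Rounding up gives n = 318.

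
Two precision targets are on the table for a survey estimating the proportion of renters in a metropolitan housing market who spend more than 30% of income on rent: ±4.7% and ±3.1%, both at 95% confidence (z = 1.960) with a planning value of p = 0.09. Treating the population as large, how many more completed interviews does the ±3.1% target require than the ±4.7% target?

185

At ±4.7%: n = 1.960² × 0.0819 / 0.047² ≈ 142.43 → 143.
At ±3.1%: n = 1.960² × 0.0819 / 0.031² ≈ 327.40 → 328.
Additional respondents: 328 − 143 = 185.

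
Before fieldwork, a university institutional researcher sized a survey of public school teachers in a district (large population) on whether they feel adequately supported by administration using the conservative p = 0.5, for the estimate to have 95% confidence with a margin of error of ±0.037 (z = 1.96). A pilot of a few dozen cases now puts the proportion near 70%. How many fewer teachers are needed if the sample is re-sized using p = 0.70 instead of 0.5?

Conservative (p = 0.5): n = 1.96² × 0.25 / 0.037² ≈ 701.53 → 702.
Using p = 0.70: p(1−p) = 0.2100, so n = 1.96² × 0.2100 / 0.037² ≈ 589.29 → 590.
Reduction: 702 − 590 = 112.

112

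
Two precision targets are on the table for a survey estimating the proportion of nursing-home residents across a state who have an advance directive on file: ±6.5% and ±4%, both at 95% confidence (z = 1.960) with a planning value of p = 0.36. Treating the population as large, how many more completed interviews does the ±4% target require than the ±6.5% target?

At ±6.5%: n = 1.960² × 0.2304 / 0.065² ≈ 209.49 → 210.
At ±4%: n = 1.960² × 0.2304 / 0.040² ≈ 553.19 → 554.
Additional respondents: 554 − 210 = 344.

344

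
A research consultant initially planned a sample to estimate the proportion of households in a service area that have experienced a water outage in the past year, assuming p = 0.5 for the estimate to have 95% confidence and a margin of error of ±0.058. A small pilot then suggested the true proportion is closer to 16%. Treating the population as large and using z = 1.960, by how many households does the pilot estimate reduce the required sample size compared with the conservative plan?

Conservative (p = 0.5): n = 1.960² × 0.25 / 0.058² ≈ 285.49 → 286.
Using p = 0.16: p(1−p) = 0.1344, so n = 1.960² × 0.1344 / 0.058² ≈ 153.48 → 154.
Reduction: 286 − 154 = 132.

132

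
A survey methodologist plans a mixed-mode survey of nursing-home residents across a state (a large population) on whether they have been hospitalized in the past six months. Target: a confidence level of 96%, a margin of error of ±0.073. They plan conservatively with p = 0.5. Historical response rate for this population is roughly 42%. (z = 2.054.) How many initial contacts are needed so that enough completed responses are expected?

472

Completed interviews needed: n₀ = 2.054² × 0.2500 / 0.073² ≈ 197.92 → 198.
At a 42% response rate, contacts needed = 198 / 0.42 ≈ 471.43 → 472.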